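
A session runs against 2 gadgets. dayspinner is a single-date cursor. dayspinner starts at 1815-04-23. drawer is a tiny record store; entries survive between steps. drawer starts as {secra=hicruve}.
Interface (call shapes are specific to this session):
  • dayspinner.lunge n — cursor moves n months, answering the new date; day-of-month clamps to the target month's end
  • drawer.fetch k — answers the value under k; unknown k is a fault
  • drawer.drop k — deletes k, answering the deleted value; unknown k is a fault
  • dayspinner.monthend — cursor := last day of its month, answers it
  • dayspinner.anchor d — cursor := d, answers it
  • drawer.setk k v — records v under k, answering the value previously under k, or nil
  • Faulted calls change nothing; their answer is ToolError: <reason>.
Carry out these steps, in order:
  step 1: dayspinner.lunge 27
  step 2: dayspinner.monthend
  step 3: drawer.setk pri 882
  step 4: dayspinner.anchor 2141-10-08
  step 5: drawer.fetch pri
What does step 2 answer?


CALL dayspinner.lunge[n='27']
RET  1817-07-23
CALL dayspinner.monthend[]
RET  1817-07-31
CALL drawer.setk[k='pri'; v='882']
RET  nil
CALL dayspinner.anchor[d='2141-10-08']
RET  2141-10-08
CALL drawer.fetch[k='pri']
RET  882

Answer: 1817-07-31


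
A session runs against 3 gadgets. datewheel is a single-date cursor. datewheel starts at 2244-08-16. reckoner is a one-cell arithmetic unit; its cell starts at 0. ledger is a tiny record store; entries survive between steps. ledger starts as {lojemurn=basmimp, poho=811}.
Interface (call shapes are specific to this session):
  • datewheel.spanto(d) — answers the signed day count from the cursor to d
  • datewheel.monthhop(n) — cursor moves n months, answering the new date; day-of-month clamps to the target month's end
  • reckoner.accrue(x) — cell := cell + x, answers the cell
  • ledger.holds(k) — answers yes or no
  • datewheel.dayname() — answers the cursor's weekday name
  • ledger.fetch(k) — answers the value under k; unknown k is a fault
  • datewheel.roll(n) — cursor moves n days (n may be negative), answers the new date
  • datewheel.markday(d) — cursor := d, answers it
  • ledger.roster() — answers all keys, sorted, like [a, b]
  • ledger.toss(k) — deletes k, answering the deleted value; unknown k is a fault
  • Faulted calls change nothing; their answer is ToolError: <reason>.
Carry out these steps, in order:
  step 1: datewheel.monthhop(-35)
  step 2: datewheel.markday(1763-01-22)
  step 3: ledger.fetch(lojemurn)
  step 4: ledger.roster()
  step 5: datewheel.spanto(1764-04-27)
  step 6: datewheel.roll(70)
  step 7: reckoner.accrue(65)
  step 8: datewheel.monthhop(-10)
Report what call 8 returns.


Answer: 1762-06-02

Derivation:
# datewheel.monthhop(n='-35') -> 2241-09-16
# datewheel.markday(d='1763-01-22') -> 1763-01-22
# ledger.fetch(k='lojemurn') -> basmimp
# ledger.roster() -> [lojemurn, poho]
# datewheel.spanto(d='1764-04-27') -> 461
# datewheel.roll(n='70') -> 1763-04-02
# reckoner.accrue(x='65') -> 65
# datewheel.monthhop(n='-10') -> 1762-06-02


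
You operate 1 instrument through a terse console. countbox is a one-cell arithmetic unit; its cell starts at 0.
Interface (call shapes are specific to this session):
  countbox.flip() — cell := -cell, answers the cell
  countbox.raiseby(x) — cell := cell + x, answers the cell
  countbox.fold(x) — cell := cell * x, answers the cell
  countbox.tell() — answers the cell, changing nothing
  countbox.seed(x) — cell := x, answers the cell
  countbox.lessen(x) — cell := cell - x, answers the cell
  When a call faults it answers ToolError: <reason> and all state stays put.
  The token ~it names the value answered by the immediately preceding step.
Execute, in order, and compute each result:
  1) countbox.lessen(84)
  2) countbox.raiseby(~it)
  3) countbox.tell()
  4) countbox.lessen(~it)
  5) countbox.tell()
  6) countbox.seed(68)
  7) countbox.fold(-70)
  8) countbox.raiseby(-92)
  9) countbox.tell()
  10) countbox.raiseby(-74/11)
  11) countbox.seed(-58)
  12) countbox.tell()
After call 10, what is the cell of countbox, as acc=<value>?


Answer: acc=-53446/11

Derivation:
I use lessen using x: 84, and get -84.
I use raiseby using x: ~it, which returns -168.
I use tell, — result: -168.
I run lessen using x: ~it, — result: 0.
Now I run tell(), — result: 0.
Invoking seed using x: 68, → 68.
Next I call fold using x: -70, → -4760.
I run raiseby using x: -92: -4852.
Then tell, which returns -4852.
Now I run raiseby using x: -74/11, and get -53446/11.
Then seed using x: -58, and see -58.
Now I run tell(), — result: -58.


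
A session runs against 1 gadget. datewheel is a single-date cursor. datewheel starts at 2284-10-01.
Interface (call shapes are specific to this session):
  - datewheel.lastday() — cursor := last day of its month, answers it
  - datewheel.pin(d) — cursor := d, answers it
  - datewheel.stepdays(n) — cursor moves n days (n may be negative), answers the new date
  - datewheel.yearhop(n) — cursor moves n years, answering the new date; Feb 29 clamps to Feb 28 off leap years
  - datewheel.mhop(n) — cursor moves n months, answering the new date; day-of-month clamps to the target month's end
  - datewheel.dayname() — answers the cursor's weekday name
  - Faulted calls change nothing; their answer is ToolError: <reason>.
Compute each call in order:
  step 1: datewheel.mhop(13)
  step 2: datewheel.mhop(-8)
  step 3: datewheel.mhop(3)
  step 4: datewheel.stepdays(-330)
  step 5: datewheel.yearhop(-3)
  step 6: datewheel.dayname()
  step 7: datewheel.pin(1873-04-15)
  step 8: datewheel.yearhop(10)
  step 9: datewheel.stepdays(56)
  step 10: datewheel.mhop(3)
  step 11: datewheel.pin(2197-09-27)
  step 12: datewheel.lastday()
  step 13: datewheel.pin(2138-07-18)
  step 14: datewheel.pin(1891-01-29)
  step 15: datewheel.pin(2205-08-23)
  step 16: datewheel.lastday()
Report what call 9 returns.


Act: mhop[n='13']
Obs: 2285-11-01
Act: mhop[n='-8']
Obs: 2285-03-01
Act: mhop[n='3']
Obs: 2285-06-01
Act: stepdays[n='-330']
Obs: 2284-07-06
Act: yearhop[n='-3']
Obs: 2281-07-06
Act: dayname[]
Obs: Wednesday
Act: pin[d='1873-04-15']
Obs: 1873-04-15
Act: yearhop[n='10']
Obs: 1883-04-15
Act: stepdays[n='56']
Obs: 1883-06-10
Act: mhop[n='3']
Obs: 1883-09-10
Act: pin[d='2197-09-27']
Obs: 2197-09-27
Act: lastday[]
Obs: 2197-09-30
Act: pin[d='2138-07-18']
Obs: 2138-07-18
Act: pin[d='1891-01-29']
Obs: 1891-01-29
Act: pin[d='2205-08-23']
Obs: 2205-08-23
Act: lastday[]
Obs: 2205-08-31

Answer: 1883-06-10


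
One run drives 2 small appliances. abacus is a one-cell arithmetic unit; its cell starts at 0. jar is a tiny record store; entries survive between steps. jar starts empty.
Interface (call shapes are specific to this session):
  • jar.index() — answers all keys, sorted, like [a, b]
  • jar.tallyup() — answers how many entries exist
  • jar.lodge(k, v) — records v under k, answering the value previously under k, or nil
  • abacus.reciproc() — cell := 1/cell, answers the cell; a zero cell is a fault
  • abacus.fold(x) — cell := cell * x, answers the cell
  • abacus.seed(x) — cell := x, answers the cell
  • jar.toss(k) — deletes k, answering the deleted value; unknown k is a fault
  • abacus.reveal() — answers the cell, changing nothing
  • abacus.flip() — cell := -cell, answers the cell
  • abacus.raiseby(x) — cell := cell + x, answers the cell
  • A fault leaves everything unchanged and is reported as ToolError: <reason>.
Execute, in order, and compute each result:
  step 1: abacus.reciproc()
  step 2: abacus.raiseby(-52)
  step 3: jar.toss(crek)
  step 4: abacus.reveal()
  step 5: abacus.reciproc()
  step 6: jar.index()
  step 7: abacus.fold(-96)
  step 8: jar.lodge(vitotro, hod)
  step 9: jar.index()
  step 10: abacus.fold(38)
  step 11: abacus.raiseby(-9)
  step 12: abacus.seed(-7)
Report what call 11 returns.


Answer: 795/13

Derivation:
# reciproc() -> ToolError: reciprocal of zero
# raiseby(-52) -> -52
# toss(crek) -> ToolError: no such key crek
# reveal() -> -52
# reciproc() -> -1/52
# index() -> []
# fold(-96) -> 24/13
# lodge(vitotro, hod) -> nil
# index() -> [vitotro]
# fold(38) -> 912/13
# raiseby(-9) -> 795/13
# seed(-7) -> -7


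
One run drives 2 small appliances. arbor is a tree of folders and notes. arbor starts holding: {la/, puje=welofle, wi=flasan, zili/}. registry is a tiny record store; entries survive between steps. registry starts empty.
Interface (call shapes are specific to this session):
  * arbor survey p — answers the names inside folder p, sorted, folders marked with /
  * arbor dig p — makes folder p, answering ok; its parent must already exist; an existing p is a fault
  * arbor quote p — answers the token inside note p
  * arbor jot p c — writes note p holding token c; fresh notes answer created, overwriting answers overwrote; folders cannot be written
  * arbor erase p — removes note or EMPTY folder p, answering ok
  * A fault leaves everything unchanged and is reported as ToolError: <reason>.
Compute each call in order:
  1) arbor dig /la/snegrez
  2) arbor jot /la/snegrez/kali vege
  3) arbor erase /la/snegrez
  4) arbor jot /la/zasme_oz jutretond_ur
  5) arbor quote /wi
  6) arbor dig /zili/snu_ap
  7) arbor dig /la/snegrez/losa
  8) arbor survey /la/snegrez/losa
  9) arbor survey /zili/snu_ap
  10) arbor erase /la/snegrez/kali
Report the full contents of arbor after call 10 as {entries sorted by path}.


Answer: {la/, la/snegrez/, la/snegrez/losa/, la/zasme_oz=jutretond_ur, puje=welofle, wi=flasan, zili/, zili/snu_ap/}

Derivation:
$ arbor dig p=/la/snegrez
= ok
$ arbor jot p=/la/snegrez/kali c=vege
= created
$ arbor erase p=/la/snegrez
= ToolError: not empty
$ arbor jot p=/la/zasme_oz c=jutretond_ur
= created
$ arbor quote p=/wi
= flasan
$ arbor dig p=/zili/snu_ap
= ok
$ arbor dig p=/la/snegrez/losa
= ok
$ arbor survey p=/la/snegrez/losa
= []
$ arbor survey p=/zili/snu_ap
= []
$ arbor erase p=/la/snegrez/kali
= ok


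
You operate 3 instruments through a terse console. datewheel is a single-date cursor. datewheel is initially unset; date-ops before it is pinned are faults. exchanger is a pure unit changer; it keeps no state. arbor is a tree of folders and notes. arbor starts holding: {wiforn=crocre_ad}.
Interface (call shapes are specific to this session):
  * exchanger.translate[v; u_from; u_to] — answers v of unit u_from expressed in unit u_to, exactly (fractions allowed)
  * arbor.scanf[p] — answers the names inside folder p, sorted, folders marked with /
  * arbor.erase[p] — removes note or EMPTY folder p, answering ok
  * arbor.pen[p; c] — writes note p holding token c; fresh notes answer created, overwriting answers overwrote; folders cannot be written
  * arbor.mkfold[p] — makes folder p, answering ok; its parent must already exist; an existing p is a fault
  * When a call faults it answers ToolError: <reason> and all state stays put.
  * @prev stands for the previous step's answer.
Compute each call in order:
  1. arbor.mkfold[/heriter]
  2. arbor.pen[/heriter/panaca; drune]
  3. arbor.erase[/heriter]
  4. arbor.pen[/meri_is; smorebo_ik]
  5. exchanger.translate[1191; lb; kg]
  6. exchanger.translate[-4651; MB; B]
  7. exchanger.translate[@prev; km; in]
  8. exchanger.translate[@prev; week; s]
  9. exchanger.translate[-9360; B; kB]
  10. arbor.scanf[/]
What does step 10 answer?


Answer: [heriter/, meri_is, wiforn]

Derivation:
→ arbor.mkfold(p=/heriter)
← ok
→ arbor.pen(p=/heriter/panaca, c=drune)
← created
→ arbor.erase(p=/heriter)
← ToolError: not empty
→ arbor.pen(p=/meri_is, c=smorebo_ik)
← created
→ exchanger.translate(v=1191, u_from=lb, u_to=kg)
← 54022851267/100000000
→ exchanger.translate(v=-4651, u_from=MB, u_to=B)
← -4651000000
→ exchanger.translate(v=@prev, u_from=km, u_to=in)
← -23255000000000000/127
→ exchanger.translate(v=@prev, u_from=week, u_to=s)
← -14064624000000000000000/127
→ exchanger.translate(v=-9360, u_from=B, u_to=kB)
← -234/25
→ arbor.scanf(p=/)
← [heriter/, meri_is, wiforn]


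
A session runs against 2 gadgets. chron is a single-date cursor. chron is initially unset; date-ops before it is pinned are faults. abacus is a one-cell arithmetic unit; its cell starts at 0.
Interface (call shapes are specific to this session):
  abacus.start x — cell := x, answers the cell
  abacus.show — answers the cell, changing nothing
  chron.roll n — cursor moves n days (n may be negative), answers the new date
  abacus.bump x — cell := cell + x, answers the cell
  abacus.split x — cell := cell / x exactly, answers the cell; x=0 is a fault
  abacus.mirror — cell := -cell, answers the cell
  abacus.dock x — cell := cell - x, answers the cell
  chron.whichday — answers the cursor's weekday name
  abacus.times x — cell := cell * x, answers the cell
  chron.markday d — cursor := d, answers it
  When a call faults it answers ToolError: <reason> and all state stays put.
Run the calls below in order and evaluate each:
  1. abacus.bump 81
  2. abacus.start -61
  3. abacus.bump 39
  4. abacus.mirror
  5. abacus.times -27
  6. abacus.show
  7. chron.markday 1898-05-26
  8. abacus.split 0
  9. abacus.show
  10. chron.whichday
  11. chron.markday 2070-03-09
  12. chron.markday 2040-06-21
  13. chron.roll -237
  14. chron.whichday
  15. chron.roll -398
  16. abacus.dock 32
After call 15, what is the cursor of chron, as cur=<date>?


Answer: cur=2038-09-25

Derivation:
% abacus.bump(81) ~> 81
% abacus.start(-61) ~> -61
% abacus.bump(39) ~> -22
% abacus.mirror() ~> 22
% abacus.times(-27) ~> -594
% abacus.show() ~> -594
% chron.markday(1898-05-26) ~> 1898-05-26
% abacus.split(0) ~> ToolError: division by zero
% abacus.show() ~> -594
% chron.whichday() ~> Thursday
% chron.markday(2070-03-09) ~> 2070-03-09
% chron.markday(2040-06-21) ~> 2040-06-21
% chron.roll(-237) ~> 2039-10-28
% chron.whichday() ~> Friday
% chron.roll(-398) ~> 2038-09-25
% abacus.dock(32) ~> -626


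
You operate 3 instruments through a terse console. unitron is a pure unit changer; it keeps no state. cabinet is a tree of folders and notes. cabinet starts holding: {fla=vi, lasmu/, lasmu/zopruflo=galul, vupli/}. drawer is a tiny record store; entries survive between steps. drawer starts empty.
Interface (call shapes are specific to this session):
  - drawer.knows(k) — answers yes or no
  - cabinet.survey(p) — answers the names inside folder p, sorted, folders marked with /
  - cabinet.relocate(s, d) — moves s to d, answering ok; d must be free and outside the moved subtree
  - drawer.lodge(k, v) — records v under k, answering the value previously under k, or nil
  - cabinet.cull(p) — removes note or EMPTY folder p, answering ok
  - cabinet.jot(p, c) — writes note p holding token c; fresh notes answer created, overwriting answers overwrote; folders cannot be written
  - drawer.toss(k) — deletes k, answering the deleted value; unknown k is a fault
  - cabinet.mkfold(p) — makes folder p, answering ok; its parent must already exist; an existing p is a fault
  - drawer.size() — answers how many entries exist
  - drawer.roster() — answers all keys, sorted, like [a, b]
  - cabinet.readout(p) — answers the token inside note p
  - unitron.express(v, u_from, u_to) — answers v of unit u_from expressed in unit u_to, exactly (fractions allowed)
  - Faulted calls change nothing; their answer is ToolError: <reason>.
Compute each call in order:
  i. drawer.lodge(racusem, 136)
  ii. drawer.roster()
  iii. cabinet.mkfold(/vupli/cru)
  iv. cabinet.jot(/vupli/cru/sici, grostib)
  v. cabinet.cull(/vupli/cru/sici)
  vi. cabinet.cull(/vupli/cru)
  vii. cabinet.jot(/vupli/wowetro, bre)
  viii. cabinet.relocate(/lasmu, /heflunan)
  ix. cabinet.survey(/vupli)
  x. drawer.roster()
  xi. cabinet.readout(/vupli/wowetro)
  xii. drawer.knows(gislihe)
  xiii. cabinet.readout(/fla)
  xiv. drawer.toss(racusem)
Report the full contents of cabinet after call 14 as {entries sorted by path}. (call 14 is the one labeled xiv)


Answer: {fla=vi, heflunan/, heflunan/zopruflo=galul, vupli/, vupli/wowetro=bre}

Derivation:
I call drawer.lodge passing k='racusem', v='136', and get nil.
I invoke drawer.roster(), and observe [racusem].
Now I run cabinet.mkfold passing p='/vupli/cru', which returns ok.
I invoke cabinet.jot passing p='/vupli/cru/sici', c='grostib', — result: created.
I try cabinet.cull passing p='/vupli/cru/sici', and get ok.
I run cabinet.cull passing p='/vupli/cru', which returns ok.
I call cabinet.jot passing p='/vupli/wowetro', c='bre', yielding created.
Invoking cabinet.relocate passing s='/lasmu', d='/heflunan', — result: ok.
Now I run cabinet.survey passing p='/vupli', → [wowetro].
I run drawer.roster: [racusem].
I try cabinet.readout passing p='/vupli/wowetro', and get bre.
I try drawer.knows passing k='gislihe', yielding no.
Next I call cabinet.readout passing p='/fla': vi.
Invoking drawer.toss passing k='racusem', and see 136.


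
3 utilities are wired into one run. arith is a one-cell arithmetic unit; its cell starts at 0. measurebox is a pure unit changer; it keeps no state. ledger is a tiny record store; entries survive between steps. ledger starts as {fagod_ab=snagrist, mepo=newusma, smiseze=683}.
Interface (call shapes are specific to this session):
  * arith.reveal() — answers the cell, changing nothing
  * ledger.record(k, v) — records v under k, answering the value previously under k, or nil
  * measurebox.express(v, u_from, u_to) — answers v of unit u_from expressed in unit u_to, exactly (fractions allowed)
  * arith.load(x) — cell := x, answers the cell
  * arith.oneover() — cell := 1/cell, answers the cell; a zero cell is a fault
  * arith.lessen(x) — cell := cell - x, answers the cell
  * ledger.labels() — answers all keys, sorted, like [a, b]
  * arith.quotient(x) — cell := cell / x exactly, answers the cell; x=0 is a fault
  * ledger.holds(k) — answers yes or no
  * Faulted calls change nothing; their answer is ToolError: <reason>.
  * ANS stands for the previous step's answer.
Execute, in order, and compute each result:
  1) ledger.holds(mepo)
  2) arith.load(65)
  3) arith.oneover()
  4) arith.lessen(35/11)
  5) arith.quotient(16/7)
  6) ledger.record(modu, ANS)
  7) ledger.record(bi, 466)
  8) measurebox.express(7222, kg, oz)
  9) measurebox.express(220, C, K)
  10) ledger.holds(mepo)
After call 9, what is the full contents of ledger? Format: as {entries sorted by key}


·→ ledger.holds(mepo)
·← yes
·→ arith.load(65)
·← 65
·→ arith.oneover()
·← 1/65
·→ arith.lessen(35/11)
·← -2264/715
·→ arith.quotient(16/7)
·← -1981/1430
·→ ledger.record(modu, ANS)
·← nil
·→ ledger.record(bi, 466)
·← nil
·→ measurebox.express(7222, kg, oz)
·← 11555200000000/45359237
·→ measurebox.express(220, C, K)
·← 9863/20
·→ ledger.holds(mepo)
·← yes

Answer: {bi=466, fagod_ab=snagrist, mepo=newusma, modu=-1981/1430, smiseze=683}


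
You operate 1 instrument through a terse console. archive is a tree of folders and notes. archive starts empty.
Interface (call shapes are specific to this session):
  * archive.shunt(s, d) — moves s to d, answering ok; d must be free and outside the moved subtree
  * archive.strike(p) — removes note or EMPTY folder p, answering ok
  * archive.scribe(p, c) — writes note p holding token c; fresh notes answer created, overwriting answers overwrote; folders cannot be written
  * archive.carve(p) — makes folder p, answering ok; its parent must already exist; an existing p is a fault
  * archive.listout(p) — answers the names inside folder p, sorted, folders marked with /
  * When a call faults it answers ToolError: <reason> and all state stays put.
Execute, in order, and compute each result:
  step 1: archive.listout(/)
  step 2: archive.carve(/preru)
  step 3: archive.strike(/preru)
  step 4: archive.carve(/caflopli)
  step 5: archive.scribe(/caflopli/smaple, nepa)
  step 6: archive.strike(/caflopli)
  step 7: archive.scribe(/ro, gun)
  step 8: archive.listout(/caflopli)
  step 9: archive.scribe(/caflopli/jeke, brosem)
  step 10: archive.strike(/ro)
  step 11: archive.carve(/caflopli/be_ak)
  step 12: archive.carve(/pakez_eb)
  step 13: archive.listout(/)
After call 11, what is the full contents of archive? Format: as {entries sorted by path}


-- listout(/) == []
-- carve(/preru) == ok
-- strike(/preru) == ok
-- carve(/caflopli) == ok
-- scribe(/caflopli/smaple, nepa) == created
-- strike(/caflopli) == ToolError: not empty
-- scribe(/ro, gun) == created
-- listout(/caflopli) == [smaple]
-- scribe(/caflopli/jeke, brosem) == created
-- strike(/ro) == ok
-- carve(/caflopli/be_ak) == ok
-- carve(/pakez_eb) == ok
-- listout(/) == [caflopli/, pakez_eb/]

Answer: {caflopli/, caflopli/be_ak/, caflopli/jeke=brosem, caflopli/smaple=nepa}


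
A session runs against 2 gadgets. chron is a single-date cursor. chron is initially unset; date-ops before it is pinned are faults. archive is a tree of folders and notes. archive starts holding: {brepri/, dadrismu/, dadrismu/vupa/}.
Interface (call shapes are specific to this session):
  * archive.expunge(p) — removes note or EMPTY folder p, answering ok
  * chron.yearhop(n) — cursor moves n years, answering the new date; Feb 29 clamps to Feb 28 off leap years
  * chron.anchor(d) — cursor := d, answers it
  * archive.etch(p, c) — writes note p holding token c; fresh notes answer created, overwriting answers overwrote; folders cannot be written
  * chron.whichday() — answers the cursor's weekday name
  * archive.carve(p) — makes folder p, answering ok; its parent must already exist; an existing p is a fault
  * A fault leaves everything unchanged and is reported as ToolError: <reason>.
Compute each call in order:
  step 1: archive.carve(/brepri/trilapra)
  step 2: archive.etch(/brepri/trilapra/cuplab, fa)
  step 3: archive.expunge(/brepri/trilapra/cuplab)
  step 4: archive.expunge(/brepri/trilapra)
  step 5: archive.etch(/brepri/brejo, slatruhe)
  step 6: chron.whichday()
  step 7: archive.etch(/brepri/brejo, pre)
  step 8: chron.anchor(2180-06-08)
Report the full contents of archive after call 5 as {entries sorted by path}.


Answer: {brepri/, brepri/brejo=slatruhe, dadrismu/, dadrismu/vupa/}

Derivation:
Act: archive.carve[p: /brepri/trilapra]
Obs: ok
Act: archive.etch[p: /brepri/trilapra/cuplab; c: fa]
Obs: created
Act: archive.expunge[p: /brepri/trilapra/cuplab]
Obs: ok
Act: archive.expunge[p: /brepri/trilapra]
Obs: ok
Act: archive.etch[p: /brepri/brejo; c: slatruhe]
Obs: created
Act: chron.whichday[]
Obs: ToolError: no date set
Act: archive.etch[p: /brepri/brejo; c: pre]
Obs: overwrote
Act: chron.anchor[d: 2180-06-08]
Obs: 2180-06-08


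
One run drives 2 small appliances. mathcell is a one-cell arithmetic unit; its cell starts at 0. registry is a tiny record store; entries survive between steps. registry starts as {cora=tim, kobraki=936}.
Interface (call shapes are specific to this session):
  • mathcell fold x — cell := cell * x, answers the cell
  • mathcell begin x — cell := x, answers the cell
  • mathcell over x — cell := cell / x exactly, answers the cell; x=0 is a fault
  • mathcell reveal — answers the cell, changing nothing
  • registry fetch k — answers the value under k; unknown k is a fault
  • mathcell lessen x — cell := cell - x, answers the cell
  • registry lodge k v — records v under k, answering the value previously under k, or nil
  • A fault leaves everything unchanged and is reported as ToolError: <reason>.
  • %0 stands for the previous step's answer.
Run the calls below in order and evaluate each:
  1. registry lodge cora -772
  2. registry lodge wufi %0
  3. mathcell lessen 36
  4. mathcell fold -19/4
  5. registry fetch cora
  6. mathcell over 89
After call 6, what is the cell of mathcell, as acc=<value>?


! registry lodge(cora, -772) -> tim
! registry lodge(wufi, %0) -> nil
! mathcell lessen(36) -> -36
! mathcell fold(-19/4) -> 171
! registry fetch(cora) -> -772
! mathcell over(89) -> 171/89

Answer: acc=171/89


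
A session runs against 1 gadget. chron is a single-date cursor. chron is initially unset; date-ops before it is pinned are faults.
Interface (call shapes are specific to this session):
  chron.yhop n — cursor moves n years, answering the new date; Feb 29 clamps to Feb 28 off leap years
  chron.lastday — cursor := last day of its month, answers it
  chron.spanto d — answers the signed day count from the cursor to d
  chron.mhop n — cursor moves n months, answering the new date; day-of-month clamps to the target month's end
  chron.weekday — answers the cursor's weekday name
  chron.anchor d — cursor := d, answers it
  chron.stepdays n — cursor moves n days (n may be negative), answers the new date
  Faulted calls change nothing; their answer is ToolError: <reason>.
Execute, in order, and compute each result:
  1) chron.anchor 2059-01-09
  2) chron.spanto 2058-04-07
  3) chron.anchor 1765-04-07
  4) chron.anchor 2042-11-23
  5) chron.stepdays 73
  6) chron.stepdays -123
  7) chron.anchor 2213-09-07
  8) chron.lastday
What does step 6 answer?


→ chron.anchor(2059-01-09)
← 2059-01-09
→ chron.spanto(2058-04-07)
← -277
→ chron.anchor(1765-04-07)
← 1765-04-07
→ chron.anchor(2042-11-23)
← 2042-11-23
→ chron.stepdays(73)
← 2043-02-04
→ chron.stepdays(-123)
← 2042-10-04
→ chron.anchor(2213-09-07)
← 2213-09-07
→ chron.lastday()
← 2213-09-30

Answer: 2042-10-04


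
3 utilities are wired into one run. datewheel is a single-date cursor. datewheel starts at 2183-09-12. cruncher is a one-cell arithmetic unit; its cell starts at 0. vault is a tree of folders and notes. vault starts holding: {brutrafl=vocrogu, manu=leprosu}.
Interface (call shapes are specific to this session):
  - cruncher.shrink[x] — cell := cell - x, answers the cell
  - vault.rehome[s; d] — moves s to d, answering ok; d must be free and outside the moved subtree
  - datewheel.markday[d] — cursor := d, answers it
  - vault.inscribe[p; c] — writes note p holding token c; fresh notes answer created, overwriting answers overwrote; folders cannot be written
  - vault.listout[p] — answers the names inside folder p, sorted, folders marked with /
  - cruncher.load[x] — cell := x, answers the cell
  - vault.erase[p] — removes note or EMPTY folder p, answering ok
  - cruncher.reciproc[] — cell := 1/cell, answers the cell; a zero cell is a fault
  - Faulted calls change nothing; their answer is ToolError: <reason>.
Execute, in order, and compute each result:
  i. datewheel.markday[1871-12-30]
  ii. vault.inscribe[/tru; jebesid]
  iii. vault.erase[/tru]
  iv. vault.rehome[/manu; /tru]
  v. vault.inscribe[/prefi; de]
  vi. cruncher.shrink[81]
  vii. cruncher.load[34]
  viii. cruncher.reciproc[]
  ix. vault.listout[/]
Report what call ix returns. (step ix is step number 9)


Answer: [brutrafl, prefi, tru]

Derivation:
;; 1. datewheel.markday(1871-12-30) : 1871-12-30
;; 2. vault.inscribe(/tru, jebesid) : created
;; 3. vault.erase(/tru) : ok
;; 4. vault.rehome(/manu, /tru) : ok
;; 5. vault.inscribe(/prefi, de) : created
;; 6. cruncher.shrink(81) : -81
;; 7. cruncher.load(34) : 34
;; 8. cruncher.reciproc() : 1/34
;; 9. vault.listout(/) : [brutrafl, prefi, tru]


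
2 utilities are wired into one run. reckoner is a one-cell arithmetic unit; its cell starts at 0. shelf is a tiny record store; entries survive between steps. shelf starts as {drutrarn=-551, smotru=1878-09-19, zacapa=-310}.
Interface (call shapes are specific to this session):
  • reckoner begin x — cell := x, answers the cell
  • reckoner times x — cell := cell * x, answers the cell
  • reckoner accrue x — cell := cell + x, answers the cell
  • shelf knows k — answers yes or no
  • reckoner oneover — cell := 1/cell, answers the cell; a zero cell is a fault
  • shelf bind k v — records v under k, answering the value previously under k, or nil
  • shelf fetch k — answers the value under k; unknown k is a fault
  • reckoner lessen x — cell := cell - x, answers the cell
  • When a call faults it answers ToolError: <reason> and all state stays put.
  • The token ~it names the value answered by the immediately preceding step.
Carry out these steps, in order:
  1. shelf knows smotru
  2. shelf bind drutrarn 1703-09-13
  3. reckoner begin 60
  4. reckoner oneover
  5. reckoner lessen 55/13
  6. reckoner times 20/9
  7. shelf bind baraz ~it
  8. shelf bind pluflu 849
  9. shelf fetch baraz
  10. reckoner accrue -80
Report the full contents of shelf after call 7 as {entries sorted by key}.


;; 1. shelf knows(k→smotru) => yes
;; 2. shelf bind(k→drutrarn, v→1703-09-13) => -551
;; 3. reckoner begin(x→60) => 60
;; 4. reckoner oneover() => 1/60
;; 5. reckoner lessen(x→55/13) => -3287/780
;; 6. reckoner times(x→20/9) => -3287/351
;; 7. shelf bind(k→baraz, v→~it) => nil
;; 8. shelf bind(k→pluflu, v→849) => nil
;; 9. shelf fetch(k→baraz) => -3287/351
;; 10. reckoner accrue(x→-80) => -31367/351

Answer: {baraz=-3287/351, drutrarn=1703-09-13, smotru=1878-09-19, zacapa=-310}


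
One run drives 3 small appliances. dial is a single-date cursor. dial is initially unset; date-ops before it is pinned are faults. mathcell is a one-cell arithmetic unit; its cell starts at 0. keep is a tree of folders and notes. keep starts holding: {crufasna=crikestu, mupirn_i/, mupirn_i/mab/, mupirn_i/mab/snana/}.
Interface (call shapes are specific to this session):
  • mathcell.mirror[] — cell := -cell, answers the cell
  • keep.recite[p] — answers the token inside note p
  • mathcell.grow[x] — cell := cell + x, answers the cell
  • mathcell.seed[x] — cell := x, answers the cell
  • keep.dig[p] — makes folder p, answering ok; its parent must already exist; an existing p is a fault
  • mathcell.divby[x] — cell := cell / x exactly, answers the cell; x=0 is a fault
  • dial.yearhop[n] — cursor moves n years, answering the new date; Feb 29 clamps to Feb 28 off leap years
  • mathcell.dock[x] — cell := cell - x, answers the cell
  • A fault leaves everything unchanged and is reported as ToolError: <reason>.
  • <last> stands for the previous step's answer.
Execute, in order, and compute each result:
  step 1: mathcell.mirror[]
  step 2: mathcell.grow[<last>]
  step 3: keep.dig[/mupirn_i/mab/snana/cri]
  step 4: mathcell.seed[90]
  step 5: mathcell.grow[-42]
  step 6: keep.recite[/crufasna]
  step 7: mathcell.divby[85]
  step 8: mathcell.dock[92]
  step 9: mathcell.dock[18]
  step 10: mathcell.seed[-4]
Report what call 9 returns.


Answer: -9302/85

Derivation:
>> mathcell.mirror()
<< 0
>> mathcell.grow(x→<last>)
<< 0
>> keep.dig(p→/mupirn_i/mab/snana/cri)
<< ok
>> mathcell.seed(x→90)
<< 90
>> mathcell.grow(x→-42)
<< 48
>> keep.recite(p→/crufasna)
<< crikestu
>> mathcell.divby(x→85)
<< 48/85
>> mathcell.dock(x→92)
<< -7772/85
>> mathcell.dock(x→18)
<< -9302/85
>> mathcell.seed(x→-4)
<< -4


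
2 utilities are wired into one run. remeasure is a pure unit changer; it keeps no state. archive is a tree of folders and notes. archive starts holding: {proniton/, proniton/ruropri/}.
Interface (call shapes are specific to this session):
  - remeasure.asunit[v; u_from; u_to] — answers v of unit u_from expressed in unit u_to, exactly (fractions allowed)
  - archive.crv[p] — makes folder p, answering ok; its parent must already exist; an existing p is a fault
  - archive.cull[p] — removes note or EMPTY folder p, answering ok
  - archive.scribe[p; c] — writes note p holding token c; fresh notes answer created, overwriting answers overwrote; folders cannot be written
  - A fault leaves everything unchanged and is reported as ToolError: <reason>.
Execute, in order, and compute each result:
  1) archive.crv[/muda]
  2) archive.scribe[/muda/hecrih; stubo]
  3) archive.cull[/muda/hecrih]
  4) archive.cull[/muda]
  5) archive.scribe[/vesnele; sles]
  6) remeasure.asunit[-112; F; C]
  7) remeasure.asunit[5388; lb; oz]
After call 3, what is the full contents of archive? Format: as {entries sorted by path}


Answer: {muda/, proniton/, proniton/ruropri/}

Derivation:
>>> archive.crv p: /muda
:: ok
>>> archive.scribe p: /muda/hecrih c: stubo
:: created
>>> archive.cull p: /muda/hecrih
:: ok
>>> archive.cull p: /muda
:: ok
>>> archive.scribe p: /vesnele c: sles
:: created
>>> remeasure.asunit v: -112 u_from: F u_to: C
:: -80
>>> remeasure.asunit v: 5388 u_from: lb u_to: oz
:: 86208


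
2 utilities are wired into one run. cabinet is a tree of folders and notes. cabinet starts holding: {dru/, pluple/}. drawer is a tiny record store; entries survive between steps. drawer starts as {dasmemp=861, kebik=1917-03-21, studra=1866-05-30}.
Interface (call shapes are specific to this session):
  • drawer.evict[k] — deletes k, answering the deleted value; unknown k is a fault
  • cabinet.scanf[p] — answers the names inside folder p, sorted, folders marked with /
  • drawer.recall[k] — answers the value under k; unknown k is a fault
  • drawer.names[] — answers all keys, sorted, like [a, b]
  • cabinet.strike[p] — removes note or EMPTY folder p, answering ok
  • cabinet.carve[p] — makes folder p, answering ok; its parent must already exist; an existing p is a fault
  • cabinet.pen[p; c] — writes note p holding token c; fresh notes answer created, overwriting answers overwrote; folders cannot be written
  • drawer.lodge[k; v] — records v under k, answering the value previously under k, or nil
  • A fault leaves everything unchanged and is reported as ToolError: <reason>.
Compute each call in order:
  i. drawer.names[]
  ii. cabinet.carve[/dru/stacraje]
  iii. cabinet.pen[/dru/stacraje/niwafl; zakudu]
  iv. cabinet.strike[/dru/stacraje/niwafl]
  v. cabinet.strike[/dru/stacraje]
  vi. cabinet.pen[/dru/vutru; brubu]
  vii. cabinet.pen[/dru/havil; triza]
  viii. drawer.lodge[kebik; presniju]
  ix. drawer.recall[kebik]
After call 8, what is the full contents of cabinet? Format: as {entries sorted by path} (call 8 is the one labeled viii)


Invoking drawer.names(), and observe [dasmemp, kebik, studra].
Invoking cabinet.carve(p: /dru/stacraje), which returns ok.
Invoking cabinet.pen(p: /dru/stacraje/niwafl, c: zakudu), which returns created.
I use cabinet.strike(p: /dru/stacraje/niwafl), yielding ok.
Then cabinet.strike(p: /dru/stacraje): ok.
Then cabinet.pen(p: /dru/vutru, c: brubu), which returns created.
I try cabinet.pen(p: /dru/havil, c: triza), and get created.
Using drawer.lodge(k: kebik, v: presniju), yielding 1917-03-21.
Using drawer.recall(k: kebik), and see presniju.

Answer: {dru/, dru/havil=triza, dru/vutru=brubu, pluple/}


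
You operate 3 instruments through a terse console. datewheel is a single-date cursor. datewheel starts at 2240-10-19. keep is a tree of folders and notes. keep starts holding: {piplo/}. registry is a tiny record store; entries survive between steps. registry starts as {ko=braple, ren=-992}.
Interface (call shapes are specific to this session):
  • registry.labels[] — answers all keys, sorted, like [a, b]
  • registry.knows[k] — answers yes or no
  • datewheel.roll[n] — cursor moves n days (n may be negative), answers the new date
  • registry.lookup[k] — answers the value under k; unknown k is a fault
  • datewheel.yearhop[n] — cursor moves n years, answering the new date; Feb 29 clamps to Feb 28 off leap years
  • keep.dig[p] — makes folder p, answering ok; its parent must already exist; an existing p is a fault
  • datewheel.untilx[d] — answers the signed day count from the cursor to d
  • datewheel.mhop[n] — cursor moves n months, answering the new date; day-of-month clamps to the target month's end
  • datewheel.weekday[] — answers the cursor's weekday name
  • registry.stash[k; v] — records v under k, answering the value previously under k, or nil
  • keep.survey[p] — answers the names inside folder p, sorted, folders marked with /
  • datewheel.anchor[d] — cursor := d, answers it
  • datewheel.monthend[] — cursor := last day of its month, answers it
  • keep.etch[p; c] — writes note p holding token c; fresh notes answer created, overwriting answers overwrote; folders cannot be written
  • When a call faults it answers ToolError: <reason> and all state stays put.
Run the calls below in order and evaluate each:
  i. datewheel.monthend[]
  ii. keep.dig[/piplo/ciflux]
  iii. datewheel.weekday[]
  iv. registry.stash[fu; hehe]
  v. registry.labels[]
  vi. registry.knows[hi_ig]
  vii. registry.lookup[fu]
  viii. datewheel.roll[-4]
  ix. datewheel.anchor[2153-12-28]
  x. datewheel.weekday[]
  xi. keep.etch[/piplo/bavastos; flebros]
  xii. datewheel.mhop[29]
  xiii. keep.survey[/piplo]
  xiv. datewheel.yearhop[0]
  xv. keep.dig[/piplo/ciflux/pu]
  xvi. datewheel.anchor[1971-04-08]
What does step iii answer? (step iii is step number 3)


Next I call datewheel.monthend, giving 2240-10-31.
I invoke keep.dig using p='/piplo/ciflux', — result: ok.
I use datewheel.weekday, — result: Saturday.
Invoking registry.stash using k='fu', v='hehe', → nil.
Next I call registry.labels(), and see [fu, ko, ren].
Now I run registry.knows using k='hi_ig', giving no.
Next I call registry.lookup using k='fu', giving hehe.
I run datewheel.roll using n='-4', yielding 2240-10-27.
Next I call datewheel.anchor using d='2153-12-28', which returns 2153-12-28.
I try datewheel.weekday, which returns Friday.
I run keep.etch using p='/piplo/bavastos', c='flebros', → created.
Using datewheel.mhop using n='29': 2156-05-28.
Invoking keep.survey using p='/piplo', — result: [bavastos, ciflux/].
Invoking datewheel.yearhop using n='0', — result: 2156-05-28.
I invoke keep.dig using p='/piplo/ciflux/pu': ok.
Next I call datewheel.anchor using d='1971-04-08', and get 1971-04-08.

Answer: Saturday


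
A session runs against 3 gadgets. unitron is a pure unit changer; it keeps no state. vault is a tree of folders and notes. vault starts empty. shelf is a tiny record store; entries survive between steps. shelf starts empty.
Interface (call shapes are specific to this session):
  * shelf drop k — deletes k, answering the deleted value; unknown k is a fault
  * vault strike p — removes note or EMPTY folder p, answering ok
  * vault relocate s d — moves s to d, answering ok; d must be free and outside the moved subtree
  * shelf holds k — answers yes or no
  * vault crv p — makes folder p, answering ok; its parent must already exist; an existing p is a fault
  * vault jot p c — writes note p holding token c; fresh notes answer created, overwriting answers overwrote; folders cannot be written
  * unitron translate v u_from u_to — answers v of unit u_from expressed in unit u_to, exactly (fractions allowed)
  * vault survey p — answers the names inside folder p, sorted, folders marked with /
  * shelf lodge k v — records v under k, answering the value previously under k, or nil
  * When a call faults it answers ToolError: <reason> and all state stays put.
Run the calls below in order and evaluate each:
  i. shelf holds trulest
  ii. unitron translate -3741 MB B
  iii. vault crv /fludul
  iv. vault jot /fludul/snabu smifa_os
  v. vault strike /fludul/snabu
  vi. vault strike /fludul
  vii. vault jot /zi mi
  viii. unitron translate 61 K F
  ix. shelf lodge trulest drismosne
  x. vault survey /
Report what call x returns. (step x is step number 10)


-> shelf holds(k: trulest)
<- no
-> unitron translate(v: -3741, u_from: MB, u_to: B)
<- -3741000000
-> vault crv(p: /fludul)
<- ok
-> vault jot(p: /fludul/snabu, c: smifa_os)
<- created
-> vault strike(p: /fludul/snabu)
<- ok
-> vault strike(p: /fludul)
<- ok
-> vault jot(p: /zi, c: mi)
<- created
-> unitron translate(v: 61, u_from: K, u_to: F)
<- -34987/100
-> shelf lodge(k: trulest, v: drismosne)
<- nil
-> vault survey(p: /)
<- [zi]

Answer: [zi]


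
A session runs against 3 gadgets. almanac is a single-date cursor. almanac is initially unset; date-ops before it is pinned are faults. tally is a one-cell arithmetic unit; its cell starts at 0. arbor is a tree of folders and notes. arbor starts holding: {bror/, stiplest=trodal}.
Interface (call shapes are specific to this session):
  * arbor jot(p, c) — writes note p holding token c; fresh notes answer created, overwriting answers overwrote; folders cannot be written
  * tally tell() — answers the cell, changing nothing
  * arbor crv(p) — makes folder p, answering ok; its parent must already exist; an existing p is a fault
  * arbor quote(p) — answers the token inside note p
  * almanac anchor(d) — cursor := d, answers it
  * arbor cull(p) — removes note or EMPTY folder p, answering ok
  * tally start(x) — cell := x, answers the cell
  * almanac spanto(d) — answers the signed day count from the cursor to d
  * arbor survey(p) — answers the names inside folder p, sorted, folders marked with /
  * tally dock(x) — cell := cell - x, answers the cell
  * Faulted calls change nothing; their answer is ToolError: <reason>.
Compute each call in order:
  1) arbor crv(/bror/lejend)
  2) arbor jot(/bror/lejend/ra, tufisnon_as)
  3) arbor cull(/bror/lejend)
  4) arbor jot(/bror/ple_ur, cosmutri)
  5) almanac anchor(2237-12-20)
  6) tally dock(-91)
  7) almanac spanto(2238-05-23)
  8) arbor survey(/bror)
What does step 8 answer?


Answer: [lejend/, ple_ur]

Derivation:
CALL arbor crv[p='/bror/lejend']
RET  ok
CALL arbor jot[p='/bror/lejend/ra'; c='tufisnon_as']
RET  created
CALL arbor cull[p='/bror/lejend']
RET  ToolError: not empty
CALL arbor jot[p='/bror/ple_ur'; c='cosmutri']
RET  created
CALL almanac anchor[d='2237-12-20']
RET  2237-12-20
CALL tally dock[x='-91']
RET  91
CALL almanac spanto[d='2238-05-23']
RET  154
CALL arbor survey[p='/bror']
RET  [lejend/, ple_ur]
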